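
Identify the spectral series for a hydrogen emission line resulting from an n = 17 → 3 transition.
Paschen series

The spectral series in hydrogen are named based on the final (lower) energy level:
- Lyman series: n_final = 1 (ultraviolet)
- Balmer series: n_final = 2 (visible/near-UV)
- Paschen series: n_final = 3 (infrared)
- Brackett series: n_final = 4 (infrared)
- Pfund series: n_final = 5 (far infrared)

Since this transition ends at n = 3, it belongs to the Paschen series.

For reference, this 17 → 3 line has photon energy
ΔE = 13.6057 eV × (1/3² - 1/17²) = 1.464666 eV,
corresponding to wavelength λ = hc/ΔE = 1239.84 eV·nm / 1.464666 eV = 846.50 nm in the infrared region.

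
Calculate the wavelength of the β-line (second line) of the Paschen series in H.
1281.47 nm

The lines of a series are numbered from the longest wavelength (smallest ΔE) outward; the second line is the transition from n = n_f + 2 to n_f.
The Paschen series has all transitions ending at n_f = 3.

For H, the second line (β-line) is the jump from n = 5 to n = 3:
E_5 = -13.6057 / 5² = -0.54422800 eV
E_3 = -13.6057 / 3² = -1.51174444 eV
ΔE = E_5 - E_3 = 0.96751644 eV

λ = hc/E = 1239.84 eV·nm / 0.96751644 eV
λ = 1281.47 nm

This is the β-line of the Paschen series in H.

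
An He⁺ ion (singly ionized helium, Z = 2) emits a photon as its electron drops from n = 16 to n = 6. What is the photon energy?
1.29916 eV

The energy levels are E_n = -13.6057 Z² eV / n².

Energy at n = 16: E_16 = -13.6057 × 2² / 16² = -0.21258906 eV
Energy at n = 6: E_6 = -13.6057 × 2² / 6² = -1.51174444 eV

For emission (electron falling to lower state), the photon energy is:
E_photon = E_16 - E_6 = |-0.21258906 - (-1.51174444)|
E_photon = 1.29916 eV

This energy is carried away by the emitted photon.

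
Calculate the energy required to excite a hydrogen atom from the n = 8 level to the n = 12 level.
0.11811 eV

The energy levels of a hydrogen-like atom are E_n = -13.6057 eV / n².

Energy at n = 8: E_8 = -13.6057 / 8² = -0.21258906 eV
Energy at n = 12: E_12 = -13.6057 / 12² = -0.09448403 eV

The excitation energy is the difference:
ΔE = E_12 - E_8
ΔE = -0.09448403 - (-0.21258906)
ΔE = 0.11811 eV

Since this is positive, energy must be absorbed (photon absorption).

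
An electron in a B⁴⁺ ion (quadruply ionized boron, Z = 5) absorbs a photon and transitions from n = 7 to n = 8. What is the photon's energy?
1.627 eV

The energy levels of a hydrogen-like atom are E_n = -13.6057 Z² eV / n².

Energy at n = 7: E_7 = -13.6057 × 5² / 7² = -6.941684 eV
Energy at n = 8: E_8 = -13.6057 × 5² / 8² = -5.314727 eV

The excitation energy is the difference:
ΔE = E_8 - E_7
ΔE = -5.314727 - (-6.941684)
ΔE = 1.627 eV

Since this is positive, energy must be absorbed (photon absorption).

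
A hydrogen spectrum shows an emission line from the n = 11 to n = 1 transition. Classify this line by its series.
Lyman series

The spectral series in hydrogen are named based on the final (lower) energy level:
- Lyman series: n_final = 1 (ultraviolet)
- Balmer series: n_final = 2 (visible/near-UV)
- Paschen series: n_final = 3 (infrared)
- Brackett series: n_final = 4 (infrared)
- Pfund series: n_final = 5 (far infrared)

Since this transition ends at n = 1, it belongs to the Lyman series.

For reference, this 11 → 1 line has photon energy
ΔE = 13.6057 eV × (1/1² - 1/11²) = 13.4932562 eV,
corresponding to wavelength λ = hc/ΔE = 1239.84 eV·nm / 13.4932562 eV = 91.88590 nm in the ultraviolet region.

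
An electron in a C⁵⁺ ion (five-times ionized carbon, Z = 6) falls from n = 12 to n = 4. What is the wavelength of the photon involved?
45.5633 nm

First, find the transition energy using E_n = -13.6057 Z² / n² eV:
E_12 = -13.6057 × 6² / 12² = -3.401425 eV
E_4 = -13.6057 × 6² / 4² = -30.612825 eV

Photon energy: |ΔE| = |E_4 - E_12| = 27.211400 eV

Convert to wavelength using E = hc/λ with hc = 1239.84 eV·nm:
λ = hc/E = 1239.84 eV·nm / 27.211400 eV
λ = 45.5633 nm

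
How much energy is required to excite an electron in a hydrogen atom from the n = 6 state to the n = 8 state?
0.165347 eV

The energy levels of a hydrogen-like atom are E_n = -13.6057 eV / n².

Energy at n = 6: E_6 = -13.6057 / 6² = -0.377936111 eV
Energy at n = 8: E_8 = -13.6057 / 8² = -0.212589063 eV

The excitation energy is the difference:
ΔE = E_8 - E_6
ΔE = -0.212589063 - (-0.377936111)
ΔE = 0.165347 eV

Since this is positive, energy must be absorbed (photon absorption).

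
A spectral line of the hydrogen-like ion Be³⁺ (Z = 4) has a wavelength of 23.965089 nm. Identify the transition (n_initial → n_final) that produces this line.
n = 9 → n = 2

First, find the photon energy from the wavelength (hc = 1239.84 eV·nm):
E = hc/λ = 1239.84 eV·nm / 23.965089 nm = 51.735255 eV

The energy levels of Be³⁺ satisfy E_n = -13.6057 × 4² / n² eV, so an emission n_i → n_f releases
ΔE = 13.6057 × 4² × (1/n_f² − 1/n_i²) eV.

Setting ΔE equal to the photon energy:
1/n_f² − 1/n_i² = 51.735255 / (13.6057 × 4²) = 0.23765432

Since 1/n_i² must be positive, we need 1/n_f² > 0.23765432, i.e. n_f ≤ 2. For each allowed n_f, solve n_i = (1/n_f² − 0.23765432)^(−1/2) and check whether it is a whole number:
  n_f = 1: 1/n_i² = 1.00000000 − 0.23765432 = 0.76234568 → n_i = 1.145  (not an integer) ✗
  n_f = 2: 1/n_i² = 0.25000000 − 0.23765432 = 0.01234568 → n_i = 9.000  → integer, n_i = 9 ✓

Only n_f = 2 gives an integer upper level, n_i = 9.

The transition is from n = 9 to n = 2 (emission).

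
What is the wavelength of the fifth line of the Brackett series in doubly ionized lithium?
201.88028 nm

The lines of a series are numbered from the longest wavelength (smallest ΔE) outward; the fifth line is the transition from n = n_f + 5 to n_f.
The Brackett series has all transitions ending at n_f = 4.

For Li²⁺ (Z = 3), the fifth line (ε-line) is the jump from n = 9 to n = 4:
E_9 = -13.6057 × 3² / 9² = -1.511744444 eV
E_4 = -13.6057 × 3² / 4² = -7.653206250 eV
ΔE = E_9 - E_4 = 6.141461806 eV

λ = hc/E = 1239.84 eV·nm / 6.141461806 eV
λ = 201.88028 nm

This is the ε-line of the Brackett series in Li²⁺.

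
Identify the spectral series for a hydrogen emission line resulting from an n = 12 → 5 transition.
Pfund series

The spectral series in hydrogen are named based on the final (lower) energy level:
- Lyman series: n_final = 1 (ultraviolet)
- Balmer series: n_final = 2 (visible/near-UV)
- Paschen series: n_final = 3 (infrared)
- Brackett series: n_final = 4 (infrared)
- Pfund series: n_final = 5 (far infrared)

Since this transition ends at n = 5, it belongs to the Pfund series.

For reference, this 12 → 5 line has photon energy
ΔE = 13.6057 eV × (1/5² - 1/12²) = 0.44974397222 eV,
corresponding to wavelength λ = hc/ΔE = 1239.84 eV·nm / 0.44974397222 eV = 2756.76847 nm in the far infrared region.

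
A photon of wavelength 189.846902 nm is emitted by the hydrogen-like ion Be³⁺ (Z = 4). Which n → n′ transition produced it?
n = 10 → n = 5

First, find the photon energy from the wavelength (hc = 1239.84 eV·nm):
E = hc/λ = 1239.84 eV·nm / 189.846902 nm = 6.5307360 eV

The energy levels of Be³⁺ satisfy E_n = -13.6057 × 4² / n² eV, so an emission n_i → n_f releases
ΔE = 13.6057 × 4² × (1/n_f² − 1/n_i²) eV.

Setting ΔE equal to the photon energy:
1/n_f² − 1/n_i² = 6.5307360 / (13.6057 × 4²) = 0.030000000

Since 1/n_i² must be positive, we need 1/n_f² > 0.030000000, i.e. n_f ≤ 5. For each allowed n_f, solve n_i = (1/n_f² − 0.030000000)^(−1/2) and check whether it is a whole number:
  n_f = 1: 1/n_i² = 1.000000000 − 0.030000000 = 0.970000000 → n_i = 1.015  (not an integer) ✗
  n_f = 2: 1/n_i² = 0.250000000 − 0.030000000 = 0.220000000 → n_i = 2.132  (not an integer) ✗
  n_f = 3: 1/n_i² = 0.111111111 − 0.030000000 = 0.081111111 → n_i = 3.511  (not an integer) ✗
  n_f = 4: 1/n_i² = 0.062500000 − 0.030000000 = 0.032500000 → n_i = 5.547  (not an integer) ✗
  n_f = 5: 1/n_i² = 0.040000000 − 0.030000000 = 0.010000000 → n_i = 10.000  → integer, n_i = 10 ✓

Only n_f = 5 gives an integer upper level, n_i = 10.

The transition is from n = 10 to n = 5 (emission).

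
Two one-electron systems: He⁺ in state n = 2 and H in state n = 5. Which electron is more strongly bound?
He⁺ at n = 2 (E = -13.61 eV)

Using E_n = -13.6057 Z² / n² eV:

He⁺ (Z = 2) at n = 2:
E = -13.6057 × 2² / 2² = -13.6057 × 4 / 4 = -13.60570 eV

H (Z = 1) at n = 5:
E = -13.6057 × 1² / 5² = -13.6057 × 1 / 25 = -0.54423 eV

Since -13.60570 eV < -0.54423 eV,
He⁺ at n = 2 is more tightly bound (requires more energy to ionize).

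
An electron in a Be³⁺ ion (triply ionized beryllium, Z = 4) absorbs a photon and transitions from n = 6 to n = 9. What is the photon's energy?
3.35943 eV

The energy levels of a hydrogen-like atom are E_n = -13.6057 Z² eV / n².

Energy at n = 6: E_6 = -13.6057 × 4² / 6² = -6.04697778 eV
Energy at n = 9: E_9 = -13.6057 × 4² / 9² = -2.68754568 eV

The excitation energy is the difference:
ΔE = E_9 - E_6
ΔE = -2.68754568 - (-6.04697778)
ΔE = 3.35943 eV

Since this is positive, energy must be absorbed (photon absorption).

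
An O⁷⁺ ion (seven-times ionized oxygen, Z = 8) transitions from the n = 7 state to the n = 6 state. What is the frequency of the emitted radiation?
1.5517e+15 Hz

First, find the transition energy:
E_7 = -13.6057 × 8² / 7² = -17.7707102 eV
E_6 = -13.6057 × 8² / 6² = -24.1879111 eV
|ΔE| = |E_6 - E_7| = 6.4172009 eV

Convert to Joules: E = 6.4172009 eV × (1.602177 × 10⁻¹⁹ J/eV) = 1.028149e-18 J

Using E = hf:
f = E/h = 1.028149e-18 J / (6.62607 × 10⁻³⁴ J·s)
f = 1.5517e+15 Hz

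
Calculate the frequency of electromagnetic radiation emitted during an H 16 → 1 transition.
3.28e+15 Hz

First, find the transition energy:
E_16 = -13.6057 / 16² = -0.05315 eV
E_1 = -13.6057 / 1² = -13.60570 eV
|ΔE| = |E_1 - E_16| = 13.55255 eV

Convert to Joules: E = 13.55255 eV × (1.602177 × 10⁻¹⁹ J/eV) = 2.1714e-18 J

Using E = hf:
f = E/h = 2.1714e-18 J / (6.62607 × 10⁻³⁴ J·s)
f = 3.28e+15 Hz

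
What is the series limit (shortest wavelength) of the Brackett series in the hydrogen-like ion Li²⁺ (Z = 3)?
162.00269 nm

The series limit corresponds to the transition from n = ∞ to n = 4.
This is the highest energy (shortest wavelength) transition in the Brackett series.

E_∞ = 0 eV
E_4 = -13.6057 × 3² / 4² = -7.653206250 eV

Energy at series limit:
ΔE = E_∞ - E_4 = 0 - (-7.653206250) = 7.653206250 eV
λ = hc/E = 1239.84 eV·nm / 7.653206250 eV = 162.00269 nm

This energy equals the ionization energy from the n = 4 state of Li²⁺.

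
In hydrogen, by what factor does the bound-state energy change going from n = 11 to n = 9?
1.494

Using E_n = -13.6057 Z² / n² eV with Z = 1:

E_9 = -13.6057 / 9² = -13.6057 / 81 = -0.167971605 eV
E_11 = -13.6057 / 11² = -13.6057 / 121 = -0.112443802 eV

The ratio is:
E_9/E_11 = (-0.167971605) / (-0.112443802)
E_9/E_11 = (-13.6057/81) / (-13.6057/121)
E_9/E_11 = 121/81
E_9/E_11 = 1.494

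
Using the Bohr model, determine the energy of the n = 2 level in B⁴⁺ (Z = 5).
-85.04 eV

For hydrogen-like ions, the energy levels scale with Z²:
E_n = -13.6057 Z² / n² eV

For B⁴⁺ (Z = 5) at n = 2:
E_2 = -13.6057 × 5² / 2²
E_2 = -13.6057 × 25 / 4
E_2 = -340.1425 / 4
E_2 = -85.04 eV

The energy is 25 times more negative than hydrogen at the same n due to the stronger nuclear charge.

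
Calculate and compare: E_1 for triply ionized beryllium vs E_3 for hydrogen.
Be³⁺ at n = 1 (E = -217.6912 eV)

Using E_n = -13.6057 Z² / n² eV:

Be³⁺ (Z = 4) at n = 1:
E = -13.6057 × 4² / 1² = -13.6057 × 16 / 1 = -217.6912000 eV

H (Z = 1) at n = 3:
E = -13.6057 × 1² / 3² = -13.6057 × 1 / 9 = -1.5117444 eV

Since -217.6912000 eV < -1.5117444 eV,
Be³⁺ at n = 1 is more tightly bound (requires more energy to ionize).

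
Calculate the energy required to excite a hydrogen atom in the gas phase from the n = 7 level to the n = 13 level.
0.19716 eV

The energy levels of a hydrogen-like atom are E_n = -13.6057 eV / n².

Energy at n = 7: E_7 = -13.6057 / 7² = -0.27766735 eV
Energy at n = 13: E_13 = -13.6057 / 13² = -0.08050710 eV

The excitation energy is the difference:
ΔE = E_13 - E_7
ΔE = -0.08050710 - (-0.27766735)
ΔE = 0.19716 eV

Since this is positive, energy must be absorbed (photon absorption).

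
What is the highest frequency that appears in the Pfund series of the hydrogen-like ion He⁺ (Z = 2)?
5.264e+14 Hz

The series limit corresponds to the transition from n = ∞ to n = 5.
This is the highest energy (shortest wavelength) transition in the Pfund series.

E_∞ = 0 eV
E_5 = -13.6057 × 2² / 5² = -2.17691200 eV

Energy at series limit:
ΔE = E_∞ - E_5 = 0 - (-2.17691200) = 2.17691200 eV
E = 2.17691200 eV × (1.602177 × 10⁻¹⁹ J/eV) = 3.48780e-19 J
f = E/h = 3.48780e-19 J / (6.62607 × 10⁻³⁴ J·s) = 5.264e+14 Hz

This energy equals the ionization energy from the n = 5 state of He⁺.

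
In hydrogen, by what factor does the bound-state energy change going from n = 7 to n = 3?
5.44

Using E_n = -13.6057 Z² / n² eV with Z = 1:

E_3 = -13.6057 / 3² = -13.6057 / 9 = -1.51174444 eV
E_7 = -13.6057 / 7² = -13.6057 / 49 = -0.27766735 eV

The ratio is:
E_3/E_7 = (-1.51174444) / (-0.27766735)
E_3/E_7 = (-13.6057/9) / (-13.6057/49)
E_3/E_7 = 49/9
E_3/E_7 = 5.44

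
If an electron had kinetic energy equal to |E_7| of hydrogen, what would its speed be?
3.12528e+05 m/s (or 0.104248% of c)

The binding energy at n = 7 for hydrogen is:
E_7 = -13.6057/7² = -0.277667347 eV
|E_7| = 0.277667347 eV

Convert to Joules:
KE = 0.277667347 eV × (1.602177 × 10⁻¹⁹ J/eV) = 4.4487224e-20 J

Using KE = ½mv²:
v = √(2·KE/m_e)
v = √(2 × 4.4487224e-20 J / 9.10938 × 10⁻³¹ kg)
v = 3.12528e+05 m/s

This is approximately 0.104248% the speed of light.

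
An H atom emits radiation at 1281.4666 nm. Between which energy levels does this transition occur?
n = 5 → n = 3

First, find the photon energy from the wavelength (hc = 1239.84 eV·nm):
E = hc/λ = 1239.84 eV·nm / 1281.4666 nm = 0.96751644 eV

The energy levels of hydrogen satisfy E_n = -13.6057 / n² eV, so an emission n_i → n_f releases
ΔE = 13.6057 × (1/n_f² − 1/n_i²) eV.

Setting ΔE equal to the photon energy:
1/n_f² − 1/n_i² = 0.96751644 / 13.6057 = 0.071111111

Since 1/n_i² must be positive, we need 1/n_f² > 0.071111111, i.e. n_f ≤ 3. For each allowed n_f, solve n_i = (1/n_f² − 0.071111111)^(−1/2) and check whether it is a whole number:
  n_f = 1: 1/n_i² = 1.000000000 − 0.071111111 = 0.928888889 → n_i = 1.038  (not an integer) ✗
  n_f = 2: 1/n_i² = 0.250000000 − 0.071111111 = 0.178888889 → n_i = 2.364  (not an integer) ✗
  n_f = 3: 1/n_i² = 0.111111111 − 0.071111111 = 0.040000000 → n_i = 5.000  → integer, n_i = 5 ✓

Only n_f = 3 gives an integer upper level, n_i = 5.

The transition is from n = 5 to n = 3 (emission).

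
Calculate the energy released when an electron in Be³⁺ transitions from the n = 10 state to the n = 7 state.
2.265766 eV

The energy levels are E_n = -13.6057 Z² eV / n².

Energy at n = 10: E_10 = -13.6057 × 4² / 10² = -2.176912000 eV
Energy at n = 7: E_7 = -13.6057 × 4² / 7² = -4.442677551 eV

For emission (electron falling to lower state), the photon energy is:
E_photon = E_10 - E_7 = |-2.176912000 - (-4.442677551)|
E_photon = 2.265766 eV

This energy is carried away by the emitted photon.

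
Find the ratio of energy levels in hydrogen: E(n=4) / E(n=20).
25.000000

Using E_n = -13.6057 Z² / n² eV with Z = 1:

E_4 = -13.6057 / 4² = -13.6057 / 16 = -0.850356250000 eV
E_20 = -13.6057 / 20² = -13.6057 / 400 = -0.034014250000 eV

The ratio is:
E_4/E_20 = (-0.850356250000) / (-0.034014250000)
E_4/E_20 = (-13.6057/16) / (-13.6057/400)
E_4/E_20 = 400/16
E_4/E_20 = 25.000000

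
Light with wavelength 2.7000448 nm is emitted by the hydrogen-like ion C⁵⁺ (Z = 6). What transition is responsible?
n = 4 → n = 1

First, find the photon energy from the wavelength (hc = 1239.84 eV·nm):
E = hc/λ = 1239.84 eV·nm / 2.7000448 nm = 459.19238 eV

The energy levels of C⁵⁺ satisfy E_n = -13.6057 × 6² / n² eV, so an emission n_i → n_f releases
ΔE = 13.6057 × 6² × (1/n_f² − 1/n_i²) eV.

Setting ΔE equal to the photon energy:
1/n_f² − 1/n_i² = 459.19238 / (13.6057 × 6²) = 0.93750001

Since 1/n_i² must be positive, we need 1/n_f² > 0.93750001, i.e. n_f ≤ 1. For each allowed n_f, solve n_i = (1/n_f² − 0.93750001)^(−1/2) and check whether it is a whole number:
  n_f = 1: 1/n_i² = 1.00000000 − 0.93750001 = 0.06249999 → n_i = 4.000  → integer, n_i = 4 ✓

Only n_f = 1 gives an integer upper level, n_i = 4.

The transition is from n = 4 to n = 1 (emission).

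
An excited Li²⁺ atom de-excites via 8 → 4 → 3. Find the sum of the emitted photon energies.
11.692 eV

The energy levels of Li²⁺ are E_n = -13.6057 × 3² / n² eV.

First transition (8 → 4):
ΔE₁ = |E_4 - E_8|
ΔE₁ = |-7.653206250 - (-1.913301563)| = 5.739905 eV

Second transition (4 → 3):
ΔE₂ = |E_3 - E_4|
ΔE₂ = |-13.605700000 - (-7.653206250)| = 5.952494 eV

Total energy released:
E_total = ΔE₁ + ΔE₂ = 5.739905 + 5.952494 = 11.692 eV

Note: This equals the direct transition 8 → 3: 11.692 eV ✓
Energy is conserved regardless of the path taken.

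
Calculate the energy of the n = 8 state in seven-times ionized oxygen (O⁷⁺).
-13.606 eV

For hydrogen-like ions, the energy levels scale with Z²:
E_n = -13.6057 Z² / n² eV

For O⁷⁺ (Z = 8) at n = 8:
E_8 = -13.6057 × 8² / 8²
E_8 = -13.6057 × 64 / 64
E_8 = -870.7648 / 64
E_8 = -13.606 eV

The energy is 64 times more negative than hydrogen at the same n due to the stronger nuclear charge.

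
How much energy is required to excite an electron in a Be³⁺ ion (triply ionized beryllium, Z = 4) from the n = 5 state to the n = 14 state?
7.596979 eV

The energy levels of a hydrogen-like atom are E_n = -13.6057 Z² eV / n².

Energy at n = 5: E_5 = -13.6057 × 4² / 5² = -8.707648000 eV
Energy at n = 14: E_14 = -13.6057 × 4² / 14² = -1.110669388 eV

The excitation energy is the difference:
ΔE = E_14 - E_5
ΔE = -1.110669388 - (-8.707648000)
ΔE = 7.596979 eV

Since this is positive, energy must be absorbed (photon absorption).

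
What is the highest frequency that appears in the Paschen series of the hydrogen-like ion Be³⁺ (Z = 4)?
5.8486e+15 Hz

The series limit corresponds to the transition from n = ∞ to n = 3.
This is the highest energy (shortest wavelength) transition in the Paschen series.

E_∞ = 0 eV
E_3 = -13.6057 × 4² / 3² = -24.187911 eV

Energy at series limit:
ΔE = E_∞ - E_3 = 0 - (-24.187911) = 24.187911 eV
E = 24.187911 eV × (1.602177 × 10⁻¹⁹ J/eV) = 3.875331e-18 J
f = E/h = 3.875331e-18 J / (6.62607 × 10⁻³⁴ J·s) = 5.8486e+15 Hz

This energy equals the ionization energy from the n = 3 state of Be³⁺.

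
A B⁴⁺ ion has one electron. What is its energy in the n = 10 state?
-3.40 eV

For hydrogen-like ions, the energy levels scale with Z²:
E_n = -13.6057 Z² / n² eV

For B⁴⁺ (Z = 5) at n = 10:
E_10 = -13.6057 × 5² / 10²
E_10 = -13.6057 × 25 / 100
E_10 = -340.1425 / 100
E_10 = -3.40 eV

The energy is 25 times more negative than hydrogen at the same n due to the stronger nuclear charge.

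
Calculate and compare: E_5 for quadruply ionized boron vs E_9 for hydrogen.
B⁴⁺ at n = 5 (E = -13.605700 eV)

Using E_n = -13.6057 Z² / n² eV:

B⁴⁺ (Z = 5) at n = 5:
E = -13.6057 × 5² / 5² = -13.6057 × 25 / 25 = -13.605700000 eV

H (Z = 1) at n = 9:
E = -13.6057 × 1² / 9² = -13.6057 × 1 / 81 = -0.167971605 eV

Since -13.605700000 eV < -0.167971605 eV,
B⁴⁺ at n = 5 is more tightly bound (requires more energy to ionize).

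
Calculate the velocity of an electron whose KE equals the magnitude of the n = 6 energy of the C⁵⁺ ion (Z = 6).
2.18769e+06 m/s (or 0.7297% of c)

The binding energy at n = 6 for C⁵⁺ is:
E_6 = -13.6057 × 6²/6² = -13.6057000 eV
|E_6| = 13.6057000 eV

Convert to Joules:
KE = 13.6057000 eV × (1.602177 × 10⁻¹⁹ J/eV) = 2.1798740e-18 J

Using KE = ½mv²:
v = √(2·KE/m_e)
v = √(2 × 2.1798740e-18 J / 9.10938 × 10⁻³¹ kg)
v = 2.18769e+06 m/s

This is approximately 0.7297% the speed of light.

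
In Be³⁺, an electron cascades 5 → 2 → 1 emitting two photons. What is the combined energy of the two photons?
208.9836 eV

The energy levels of Be³⁺ are E_n = -13.6057 × 4² / n² eV.

First transition (5 → 2):
ΔE₁ = |E_2 - E_5|
ΔE₁ = |-54.4228000000 - (-8.7076480000)| = 45.7151520 eV

Second transition (2 → 1):
ΔE₂ = |E_1 - E_2|
ΔE₂ = |-217.6912000000 - (-54.4228000000)| = 163.2684000 eV

Total energy released:
E_total = ΔE₁ + ΔE₂ = 45.7151520 + 163.2684000 = 208.9836 eV

Note: This equals the direct transition 5 → 1: 208.9836 eV ✓
Energy is conserved regardless of the path taken.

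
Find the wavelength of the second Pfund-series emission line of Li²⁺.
516.80546 nm

The lines of a series are numbered from the longest wavelength (smallest ΔE) outward; the second line is the transition from n = n_f + 2 to n_f.
The Pfund series has all transitions ending at n_f = 5.

For Li²⁺ (Z = 3), the second line (β-line) is the jump from n = 7 to n = 5:
E_7 = -13.6057 × 3² / 7² = -2.499006122 eV
E_5 = -13.6057 × 3² / 5² = -4.898052000 eV
ΔE = E_7 - E_5 = 2.399045878 eV

λ = hc/E = 1239.84 eV·nm / 2.399045878 eV
λ = 516.80546 nm

This is the β-line of the Pfund series in Li²⁺.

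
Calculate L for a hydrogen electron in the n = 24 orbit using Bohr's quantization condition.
2.531e-33 J·s (or 24ℏ)

In the Bohr model, angular momentum is quantized:
L = nℏ

where ℏ = h/(2π) = 1.05457e-34 J·s

For n = 24:
L = 24 × 1.05457e-34 J·s
L = 2.531e-33 J·s

This can also be written as L = 24ℏ.
The angular momentum is an integer multiple of the reduced Planck constant.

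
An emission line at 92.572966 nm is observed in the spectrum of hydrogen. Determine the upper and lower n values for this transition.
n = 8 → n = 1

First, find the photon energy from the wavelength (hc = 1239.84 eV·nm):
E = hc/λ = 1239.84 eV·nm / 92.572966 nm = 13.393111 eV

The energy levels of hydrogen satisfy E_n = -13.6057 / n² eV, so an emission n_i → n_f releases
ΔE = 13.6057 × (1/n_f² − 1/n_i²) eV.

Setting ΔE equal to the photon energy:
1/n_f² − 1/n_i² = 13.393111 / 13.6057 = 0.98437500

Since 1/n_i² must be positive, we need 1/n_f² > 0.98437500, i.e. n_f ≤ 1. For each allowed n_f, solve n_i = (1/n_f² − 0.98437500)^(−1/2) and check whether it is a whole number:
  n_f = 1: 1/n_i² = 1.00000000 − 0.98437500 = 0.01562500 → n_i = 8.000  → integer, n_i = 8 ✓

Only n_f = 1 gives an integer upper level, n_i = 8.

The transition is from n = 8 to n = 1 (emission).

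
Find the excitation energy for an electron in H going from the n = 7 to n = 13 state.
0.197160 eV

The energy levels of a hydrogen-like atom are E_n = -13.6057 eV / n².

Energy at n = 7: E_7 = -13.6057 / 7² = -0.277667347 eV
Energy at n = 13: E_13 = -13.6057 / 13² = -0.080507101 eV

The excitation energy is the difference:
ΔE = E_13 - E_7
ΔE = -0.080507101 - (-0.277667347)
ΔE = 0.197160 eV

Since this is positive, energy must be absorbed (photon absorption).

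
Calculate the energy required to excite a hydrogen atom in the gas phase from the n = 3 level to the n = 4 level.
0.661388 eV

The energy levels of a hydrogen-like atom are E_n = -13.6057 eV / n².

Energy at n = 3: E_3 = -13.6057 / 3² = -1.511744444 eV
Energy at n = 4: E_4 = -13.6057 / 4² = -0.850356250 eV

The excitation energy is the difference:
ΔE = E_4 - E_3
ΔE = -0.850356250 - (-1.511744444)
ΔE = 0.661388 eV

Since this is positive, energy must be absorbed (photon absorption).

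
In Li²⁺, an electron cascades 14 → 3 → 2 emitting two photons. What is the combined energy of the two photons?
29.9881 eV

The energy levels of Li²⁺ are E_n = -13.6057 × 3² / n² eV.

First transition (14 → 3):
ΔE₁ = |E_3 - E_14|
ΔE₁ = |-13.6057000000 - (-0.6247515306)| = 12.9809485 eV

Second transition (3 → 2):
ΔE₂ = |E_2 - E_3|
ΔE₂ = |-30.6128250000 - (-13.6057000000)| = 17.0071250 eV

Total energy released:
E_total = ΔE₁ + ΔE₂ = 12.9809485 + 17.0071250 = 29.9881 eV

Note: This equals the direct transition 14 → 2: 29.9881 eV ✓
Energy is conserved regardless of the path taken.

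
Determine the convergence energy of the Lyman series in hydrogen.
13.61 eV

The series limit corresponds to the transition from n = ∞ to n = 1.
This is the highest energy (shortest wavelength) transition in the Lyman series.

E_∞ = 0 eV
E_1 = -13.6057 / 1² = -13.61 eV

Energy at series limit:
ΔE = E_∞ - E_1 = 0 - (-13.61) = 13.61 eV

This energy equals the ionization energy from the n = 1 state of hydrogen.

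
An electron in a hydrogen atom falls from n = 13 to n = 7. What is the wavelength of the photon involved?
6288.49 nm

First, find the transition energy using E_n = -13.6057 / n² eV:
E_13 = -13.6057 / 13² = -0.08050710 eV
E_7 = -13.6057 / 7² = -0.27766735 eV

Photon energy: |ΔE| = |E_7 - E_13| = 0.19716025 eV

Convert to wavelength using E = hc/λ with hc = 1239.84 eV·nm:
λ = hc/E = 1239.84 eV·nm / 0.19716025 eV
λ = 6288.49 nm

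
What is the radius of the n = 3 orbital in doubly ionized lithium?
0.1588 nm (or 1.5875 Å)

The Bohr radius formula is:
r_n = n² a₀ / Z

where a₀ = 0.0529177 nm is the Bohr radius.

For Li²⁺ (Z = 3) at n = 3:
r_3 = 3² × 0.0529177 nm / 3
r_3 = 9 × 0.0529177 nm / 3
r_3 = 0.47626 nm / 3
r_3 = 0.1588 nm

The electron orbits at approximately 0.1588 nm from the nucleus.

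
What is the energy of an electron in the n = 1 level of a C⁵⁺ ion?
-489.805 eV

For hydrogen-like ions, the energy levels scale with Z²:
E_n = -13.6057 Z² / n² eV

For C⁵⁺ (Z = 6) at n = 1:
E_1 = -13.6057 × 6² / 1²
E_1 = -13.6057 × 36 / 1
E_1 = -489.8052 / 1
E_1 = -489.805 eV

The energy is 36 times more negative than hydrogen at the same n due to the stronger nuclear charge.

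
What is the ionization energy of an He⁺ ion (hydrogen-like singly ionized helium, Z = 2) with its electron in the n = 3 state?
6.05 eV

The ionization energy is the energy needed to remove the electron completely (n → ∞).

For a hydrogen-like ion with Z = 2, E_n = -13.6057 Z² / n² eV.

At n = 3: E_3 = -13.6057 × 2² / 3² = -6.04698 eV
At n = ∞: E_∞ = 0 eV

Ionization energy = E_∞ - E_3 = 0 - (-6.04698) = 6.04698 eV
Ionization energy ≈ 6.05 eV

This is also called the binding energy of the electron in state n = 3.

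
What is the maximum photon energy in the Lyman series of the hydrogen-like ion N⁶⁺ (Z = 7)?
666.67930 eV

The series limit corresponds to the transition from n = ∞ to n = 1.
This is the highest energy (shortest wavelength) transition in the Lyman series.

E_∞ = 0 eV
E_1 = -13.6057 × 7² / 1² = -666.67930 eV

Energy at series limit:
ΔE = E_∞ - E_1 = 0 - (-666.67930) = 666.67930 eV

This energy equals the ionization energy from the n = 1 state of N⁶⁺.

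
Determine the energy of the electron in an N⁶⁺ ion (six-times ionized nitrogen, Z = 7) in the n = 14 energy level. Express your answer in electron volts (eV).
-3.401425 eV

The energy levels of a hydrogen-like atom are given by:
E_n = -13.6057 Z² / n² eV  (with Z = 7 for N⁶⁺)

For n = 14:
E_14 = -13.6057 × 7² / 14²
E_14 = -13.6057 × 49 / 196
E_14 = -3.401425 eV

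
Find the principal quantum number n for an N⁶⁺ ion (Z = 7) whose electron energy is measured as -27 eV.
n = 5

The exact energy levels follow E_n = -13.6057 Z² / n² eV with Z = 7.

The measured value (-27 eV) is reported to only 2 significant figures, so we must test candidate n values and see which one matches to that precision.

Candidate energies:
  n = 3:  E = -13.6057 × 7² / 3² = -74.07548 eV
  n = 4:  E = -13.6057 × 7² / 4² = -41.66746 eV
  n = 5:  E = -13.6057 × 7² / 5² = -26.66717 eV  ← matches
  n = 6:  E = -13.6057 × 7² / 6² = -18.51887 eV
  n = 7:  E = -13.6057 × 7² / 7² = -13.60570 eV

Checking against the measurement of -27 eV (2 sig figs), only n = 5 agrees:
E_5 = -26.66717 eV, which rounds to -27 eV ✓

Therefore n = 5.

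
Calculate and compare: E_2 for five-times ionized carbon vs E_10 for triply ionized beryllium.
C⁵⁺ at n = 2 (E = -122.45 eV)

Using E_n = -13.6057 Z² / n² eV:

C⁵⁺ (Z = 6) at n = 2:
E = -13.6057 × 6² / 2² = -13.6057 × 36 / 4 = -122.45130 eV

Be³⁺ (Z = 4) at n = 10:
E = -13.6057 × 4² / 10² = -13.6057 × 16 / 100 = -2.17691 eV

Since -122.45130 eV < -2.17691 eV,
C⁵⁺ at n = 2 is more tightly bound (requires more energy to ionize).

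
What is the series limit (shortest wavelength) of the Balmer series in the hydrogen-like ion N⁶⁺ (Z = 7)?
7.44 nm

The series limit corresponds to the transition from n = ∞ to n = 2.
This is the highest energy (shortest wavelength) transition in the Balmer series.

E_∞ = 0 eV
E_2 = -13.6057 × 7² / 2² = -166.6698 eV

Energy at series limit:
ΔE = E_∞ - E_2 = 0 - (-166.6698) = 166.6698 eV
λ = hc/E = 1239.84 eV·nm / 166.6698 eV = 7.44 nm

This energy equals the ionization energy from the n = 2 state of N⁶⁺.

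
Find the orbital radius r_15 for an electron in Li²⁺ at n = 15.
3.9688 nm (or 39.6883 Å)

The Bohr radius formula is:
r_n = n² a₀ / Z

where a₀ = 0.0529177 nm is the Bohr radius.

For Li²⁺ (Z = 3) at n = 15:
r_15 = 15² × 0.0529177 nm / 3
r_15 = 225 × 0.0529177 nm / 3
r_15 = 11.90648 nm / 3
r_15 = 3.9688 nm

The electron orbits at approximately 3.9688 nm from the nucleus.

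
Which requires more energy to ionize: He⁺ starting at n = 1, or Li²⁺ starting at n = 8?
He⁺ at n = 1 (E = -54.423 eV)

Using E_n = -13.6057 Z² / n² eV:

He⁺ (Z = 2) at n = 1:
E = -13.6057 × 2² / 1² = -13.6057 × 4 / 1 = -54.422800 eV

Li²⁺ (Z = 3) at n = 8:
E = -13.6057 × 3² / 8² = -13.6057 × 9 / 64 = -1.913302 eV

Since -54.422800 eV < -1.913302 eV,
He⁺ at n = 1 is more tightly bound (requires more energy to ionize).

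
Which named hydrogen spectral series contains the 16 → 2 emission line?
Balmer series

The spectral series in hydrogen are named based on the final (lower) energy level:
- Lyman series: n_final = 1 (ultraviolet)
- Balmer series: n_final = 2 (visible/near-UV)
- Paschen series: n_final = 3 (infrared)
- Brackett series: n_final = 4 (infrared)
- Pfund series: n_final = 5 (far infrared)

Since this transition ends at n = 2, it belongs to the Balmer series.

For reference, this 16 → 2 line has photon energy
ΔE = 13.6057 eV × (1/2² - 1/16²) = 3.34827773 eV,
corresponding to wavelength λ = hc/ΔE = 1239.84 eV·nm / 3.34827773 eV = 370.2919 nm in the visible/near-UV region.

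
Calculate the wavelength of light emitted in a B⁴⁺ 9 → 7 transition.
452.1014 nm

First, find the transition energy using E_n = -13.6057 Z² / n² eV:
E_9 = -13.6057 × 5² / 9² = -4.19929012 eV
E_7 = -13.6057 × 5² / 7² = -6.94168367 eV

Photon energy: |ΔE| = |E_7 - E_9| = 2.74239355 eV

Convert to wavelength using E = hc/λ with hc = 1239.84 eV·nm:
λ = hc/E = 1239.84 eV·nm / 2.74239355 eV
λ = 452.1014 nm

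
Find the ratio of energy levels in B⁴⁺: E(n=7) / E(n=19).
7.367

Using E_n = -13.6057 Z² / n² eV with Z = 5:

E_7 = -13.6057 × 5² / 7² = -340.1425 / 49 = -6.941683673 eV
E_19 = -13.6057 × 5² / 19² = -340.1425 / 361 = -0.942222992 eV

The ratio is:
E_7/E_19 = (-6.941683673) / (-0.942222992)
E_7/E_19 = (-340.1425/49) / (-340.1425/361)
E_7/E_19 = 361/49
E_7/E_19 = 7.367
(Note: the Z² factors cancel in the ratio.)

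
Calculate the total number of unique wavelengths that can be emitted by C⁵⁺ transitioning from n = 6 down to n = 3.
6

The electron can occupy levels n = 3, 4, ..., 6 during de-excitation — that is m = 6 - 3 + 1 = 4 distinct levels.

The number of distinct spectral lines equals the number of ways to choose 2 of these m levels (each pair gives one possible emission transition):

Number of lines = m(m-1)/2 = 4×3/2 = 6

These correspond to all possible transitions between the 4 levels:
6 → 5, 6 → 4, 6 → 3, 5 → 4, 5 → 3, 4 → 3

Each transition produces a photon with a unique energy (and thus wavelength). This count does not depend on Z.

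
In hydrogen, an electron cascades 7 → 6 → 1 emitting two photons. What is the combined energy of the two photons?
13.328033 eV

The energy levels of hydrogen are E_n = -13.6057 / n² eV.

First transition (7 → 6):
ΔE₁ = |E_6 - E_7|
ΔE₁ = |-0.377936111111 - (-0.277667346939)| = 0.100268764 eV

Second transition (6 → 1):
ΔE₂ = |E_1 - E_6|
ΔE₂ = |-13.605700000000 - (-0.377936111111)| = 13.227763889 eV

Total energy released:
E_total = ΔE₁ + ΔE₂ = 0.100268764 + 13.227763889 = 13.328033 eV

Note: This equals the direct transition 7 → 1: 13.328033 eV ✓
Energy is conserved regardless of the path taken.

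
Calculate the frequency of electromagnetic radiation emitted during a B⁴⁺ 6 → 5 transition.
1.01e+15 Hz

First, find the transition energy:
E_6 = -13.6057 × 5² / 6² = -9.44840278 eV
E_5 = -13.6057 × 5² / 5² = -13.60570000 eV
|ΔE| = |E_5 - E_6| = 4.15729722 eV

Convert to Joules: E = 4.15729722 eV × (1.602177 × 10⁻¹⁹ J/eV) = 6.6607e-19 J

Using E = hf:
f = E/h = 6.6607e-19 J / (6.62607 × 10⁻³⁴ J·s)
f = 1.01e+15 Hz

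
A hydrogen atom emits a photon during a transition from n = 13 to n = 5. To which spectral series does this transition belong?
Pfund series

The spectral series in hydrogen are named based on the final (lower) energy level:
- Lyman series: n_final = 1 (ultraviolet)
- Balmer series: n_final = 2 (visible/near-UV)
- Paschen series: n_final = 3 (infrared)
- Brackett series: n_final = 4 (infrared)
- Pfund series: n_final = 5 (far infrared)

Since this transition ends at n = 5, it belongs to the Pfund series.

For reference, this 13 → 5 line has photon energy
ΔE = 13.6057 eV × (1/5² - 1/13²) = 0.463720899 eV,
corresponding to wavelength λ = hc/ΔE = 1239.84 eV·nm / 0.463720899 eV = 2673.677 nm in the far infrared region.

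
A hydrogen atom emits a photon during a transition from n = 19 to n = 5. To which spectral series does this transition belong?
Pfund series

The spectral series in hydrogen are named based on the final (lower) energy level:
- Lyman series: n_final = 1 (ultraviolet)
- Balmer series: n_final = 2 (visible/near-UV)
- Paschen series: n_final = 3 (infrared)
- Brackett series: n_final = 4 (infrared)
- Pfund series: n_final = 5 (far infrared)

Since this transition ends at n = 5, it belongs to the Pfund series.

For reference, this 19 → 5 line has photon energy
ΔE = 13.6057 eV × (1/5² - 1/19²) = 0.50653908 eV,
corresponding to wavelength λ = hc/ΔE = 1239.84 eV·nm / 0.50653908 eV = 2447.67 nm in the far infrared region.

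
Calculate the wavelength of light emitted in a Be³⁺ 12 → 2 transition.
23.4325 nm

First, find the transition energy using E_n = -13.6057 Z² / n² eV:
E_12 = -13.6057 × 4² / 12² = -1.511744 eV
E_2 = -13.6057 × 4² / 2² = -54.422800 eV

Photon energy: |ΔE| = |E_2 - E_12| = 52.911056 eV

Convert to wavelength using E = hc/λ with hc = 1239.84 eV·nm:
λ = hc/E = 1239.84 eV·nm / 52.911056 eV
λ = 23.4325 nm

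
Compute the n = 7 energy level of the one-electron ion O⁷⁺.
-17.770710 eV

For hydrogen-like ions, the energy levels scale with Z²:
E_n = -13.6057 Z² / n² eV

For O⁷⁺ (Z = 8) at n = 7:
E_7 = -13.6057 × 8² / 7²
E_7 = -13.6057 × 64 / 49
E_7 = -870.7648 / 49
E_7 = -17.770710 eV

The energy is 64 times more negative than hydrogen at the same n due to the stronger nuclear charge.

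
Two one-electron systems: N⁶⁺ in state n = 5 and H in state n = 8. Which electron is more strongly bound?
N⁶⁺ at n = 5 (E = -26.6672 eV)

Using E_n = -13.6057 Z² / n² eV:

N⁶⁺ (Z = 7) at n = 5:
E = -13.6057 × 7² / 5² = -13.6057 × 49 / 25 = -26.6671720 eV

H (Z = 1) at n = 8:
E = -13.6057 × 1² / 8² = -13.6057 × 1 / 64 = -0.2125891 eV

Since -26.6671720 eV < -0.2125891 eV,
N⁶⁺ at n = 5 is more tightly bound (requires more energy to ionize).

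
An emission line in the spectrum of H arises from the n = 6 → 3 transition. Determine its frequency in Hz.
2.7415e+14 Hz

First, find the transition energy:
E_6 = -13.6057 / 6² = -0.3779361 eV
E_3 = -13.6057 / 3² = -1.5117444 eV
|ΔE| = |E_3 - E_6| = 1.1338083 eV

Convert to Joules: E = 1.1338083 eV × (1.602177 × 10⁻¹⁹ J/eV) = 1.816562e-19 J

Using E = hf:
f = E/h = 1.816562e-19 J / (6.62607 × 10⁻³⁴ J·s)
f = 2.7415e+14 Hz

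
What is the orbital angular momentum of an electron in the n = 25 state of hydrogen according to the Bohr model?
2.63643e-33 J·s (or 25ℏ)

In the Bohr model, angular momentum is quantized:
L = nℏ

where ℏ = h/(2π) = 1.0545718e-34 J·s

For n = 25:
L = 25 × 1.0545718e-34 J·s
L = 2.63643e-33 J·s

This can also be written as L = 25ℏ.
The angular momentum is an integer multiple of the reduced Planck constant.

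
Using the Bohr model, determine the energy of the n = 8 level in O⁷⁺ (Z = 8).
-13.6057 eV

For hydrogen-like ions, the energy levels scale with Z²:
E_n = -13.6057 Z² / n² eV

For O⁷⁺ (Z = 8) at n = 8:
E_8 = -13.6057 × 8² / 8²
E_8 = -13.6057 × 64 / 64
E_8 = -870.7648 / 64
E_8 = -13.6057 eV

The energy is 64 times more negative than hydrogen at the same n due to the stronger nuclear charge.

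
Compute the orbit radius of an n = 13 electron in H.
8.94310 nm (or 89.43095 Å)

The Bohr radius formula is:
r_n = n² a₀ / Z

where a₀ = 0.05291772 nm is the Bohr radius.

For H (Z = 1) at n = 13:
r_13 = 13² × 0.05291772 nm / 1
r_13 = 169 × 0.05291772 nm / 1
r_13 = 8.943095 nm / 1
r_13 = 8.94310 nm

The electron orbits at approximately 8.94310 nm from the nucleus.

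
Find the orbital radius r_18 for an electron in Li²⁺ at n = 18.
5.7151 nm (or 57.1511 Å)

The Bohr radius formula is:
r_n = n² a₀ / Z

where a₀ = 0.0529177 nm is the Bohr radius.

For Li²⁺ (Z = 3) at n = 18:
r_18 = 18² × 0.0529177 nm / 3
r_18 = 324 × 0.0529177 nm / 3
r_18 = 17.14533 nm / 3
r_18 = 5.7151 nm

The electron orbits at approximately 5.7151 nm from the nucleus.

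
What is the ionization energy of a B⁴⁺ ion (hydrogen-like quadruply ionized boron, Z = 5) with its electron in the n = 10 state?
3.401 eV

The ionization energy is the energy needed to remove the electron completely (n → ∞).

For a hydrogen-like ion with Z = 5, E_n = -13.6057 Z² / n² eV.

At n = 10: E_10 = -13.6057 × 5² / 10² = -3.401425 eV
At n = ∞: E_∞ = 0 eV

Ionization energy = E_∞ - E_10 = 0 - (-3.401425) = 3.401425 eV
Ionization energy ≈ 3.401 eV

This is also called the binding energy of the electron in state n = 10.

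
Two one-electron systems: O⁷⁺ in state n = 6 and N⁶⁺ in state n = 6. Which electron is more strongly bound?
O⁷⁺ at n = 6 (E = -24.188 eV)

Using E_n = -13.6057 Z² / n² eV:

O⁷⁺ (Z = 8) at n = 6:
E = -13.6057 × 8² / 6² = -13.6057 × 64 / 36 = -24.187911 eV

N⁶⁺ (Z = 7) at n = 6:
E = -13.6057 × 7² / 6² = -13.6057 × 49 / 36 = -18.518869 eV

Since -24.187911 eV < -18.518869 eV,
O⁷⁺ at n = 6 is more tightly bound (requires more energy to ionize).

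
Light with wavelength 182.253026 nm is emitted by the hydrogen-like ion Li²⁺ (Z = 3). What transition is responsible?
n = 12 → n = 4

First, find the photon energy from the wavelength (hc = 1239.84 eV·nm):
E = hc/λ = 1239.84 eV·nm / 182.253026 nm = 6.8028500 eV

The energy levels of Li²⁺ satisfy E_n = -13.6057 × 3² / n² eV, so an emission n_i → n_f releases
ΔE = 13.6057 × 3² × (1/n_f² − 1/n_i²) eV.

Setting ΔE equal to the photon energy:
1/n_f² − 1/n_i² = 6.8028500 / (13.6057 × 3²) = 0.055555556

Since 1/n_i² must be positive, we need 1/n_f² > 0.055555556, i.e. n_f ≤ 4. For each allowed n_f, solve n_i = (1/n_f² − 0.055555556)^(−1/2) and check whether it is a whole number:
  n_f = 1: 1/n_i² = 1.000000000 − 0.055555556 = 0.944444444 → n_i = 1.029  (not an integer) ✗
  n_f = 2: 1/n_i² = 0.250000000 − 0.055555556 = 0.194444444 → n_i = 2.268  (not an integer) ✗
  n_f = 3: 1/n_i² = 0.111111111 − 0.055555556 = 0.055555555 → n_i = 4.243  (not an integer) ✗
  n_f = 4: 1/n_i² = 0.062500000 − 0.055555556 = 0.006944444 → n_i = 12.000  → integer, n_i = 12 ✓

Only n_f = 4 gives an integer upper level, n_i = 12.

The transition is from n = 12 to n = 4 (emission).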